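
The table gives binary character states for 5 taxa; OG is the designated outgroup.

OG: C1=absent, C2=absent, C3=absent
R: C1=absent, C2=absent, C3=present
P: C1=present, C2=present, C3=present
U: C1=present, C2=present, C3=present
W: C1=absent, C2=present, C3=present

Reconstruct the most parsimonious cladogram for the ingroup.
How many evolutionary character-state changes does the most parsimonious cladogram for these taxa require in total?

The outgroup has state 'absent' for every character, so 'present' is the derived state throughout.
C1 (derived state 'present') is shared by P and U — a synapomorphy uniting that clade.
C2 (derived state 'present') is shared by P, U, and W — a synapomorphy uniting that clade.
C3 (derived state 'present') is shared by all ingroup taxa — unites the whole ingroup.
Most parsimonious ingroup topology: (R,((P,U),W)).
Changes per character on this tree: C1: 1; C2: 1; C3: 1.
Total = 3.

3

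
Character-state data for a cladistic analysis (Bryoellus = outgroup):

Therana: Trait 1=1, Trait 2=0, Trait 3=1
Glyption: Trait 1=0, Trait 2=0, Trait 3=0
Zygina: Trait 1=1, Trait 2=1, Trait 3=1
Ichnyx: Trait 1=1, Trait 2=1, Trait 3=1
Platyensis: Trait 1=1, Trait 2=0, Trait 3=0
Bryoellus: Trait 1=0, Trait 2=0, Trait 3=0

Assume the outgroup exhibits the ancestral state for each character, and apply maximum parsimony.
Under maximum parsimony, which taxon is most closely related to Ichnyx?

Zygina

The outgroup has state '0' for every character, so '1' is the derived state throughout.
Trait 1: derived state '1' in Ichnyx, Platyensis, Therana, and Zygina only — synapomorphy for {Ichnyx, Platyensis, Therana, Zygina}.
Trait 2 (derived state '1') is shared by Ichnyx and Zygina — a synapomorphy uniting that clade.
Trait 3 (derived state '1') is shared by Ichnyx, Therana, and Zygina — a synapomorphy uniting that clade.
Most parsimonious ingroup topology: (Glyption,(((Zygina,Ichnyx),Therana),Platyensis)).
Ichnyx and Zygina form a cherry on this tree, so they are sister taxa.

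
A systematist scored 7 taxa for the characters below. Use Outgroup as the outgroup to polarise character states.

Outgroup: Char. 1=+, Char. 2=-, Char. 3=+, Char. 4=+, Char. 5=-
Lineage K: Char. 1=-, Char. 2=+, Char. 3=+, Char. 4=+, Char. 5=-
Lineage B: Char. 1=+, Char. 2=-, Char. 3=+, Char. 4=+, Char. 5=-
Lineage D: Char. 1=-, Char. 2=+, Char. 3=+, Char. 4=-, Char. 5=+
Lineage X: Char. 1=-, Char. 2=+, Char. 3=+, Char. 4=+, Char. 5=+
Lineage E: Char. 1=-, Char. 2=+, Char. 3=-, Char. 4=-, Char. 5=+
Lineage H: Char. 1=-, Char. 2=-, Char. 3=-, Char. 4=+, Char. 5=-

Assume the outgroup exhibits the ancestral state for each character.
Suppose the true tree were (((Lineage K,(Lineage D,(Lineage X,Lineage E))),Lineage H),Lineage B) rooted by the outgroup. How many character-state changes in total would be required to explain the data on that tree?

Map each character onto (((Lineage K,(Lineage D,(Lineage X,Lineage E))),Lineage H),Lineage B) (rooted by Outgroup) and count the minimum state changes it requires (Fitch parsimony):
Char. 1: 1; Char. 2: 1; Char. 3: 2; Char. 4: 2; Char. 5: 1.
Total tree length = 7.

7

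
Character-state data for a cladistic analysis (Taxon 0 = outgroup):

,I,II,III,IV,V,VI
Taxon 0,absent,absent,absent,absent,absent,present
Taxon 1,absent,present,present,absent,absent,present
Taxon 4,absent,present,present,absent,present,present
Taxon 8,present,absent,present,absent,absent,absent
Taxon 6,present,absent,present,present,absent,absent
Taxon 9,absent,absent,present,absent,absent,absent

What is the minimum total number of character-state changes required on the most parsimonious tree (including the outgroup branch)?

6

Character polarity is set by the outgroup: the derived state is whichever differs from the outgroup's state, so for VI the derived state is 'absent', and for the remaining characters it is 'present'.
I: derived state 'present' in Taxon 6 and Taxon 8 only — synapomorphy for {Taxon 6, Taxon 8}.
II: derived state 'present' in Taxon 1 and Taxon 4 only — synapomorphy for {Taxon 1, Taxon 4}.
III (derived state 'present') is shared by all ingroup taxa — unites the whole ingroup.
IV (derived state 'present') is unique to Taxon 6 (autapomorphy; uninformative for grouping).
V (derived state 'present') is unique to Taxon 4 (autapomorphy; uninformative for grouping).
Only Taxon 6, Taxon 8, and Taxon 9 show the derived state 'absent' for VI, supporting them as a clade.
Most parsimonious ingroup topology: ((Taxon 1,Taxon 4),((Taxon 8,Taxon 6),Taxon 9)).
Changes per character on this tree: I: 1; II: 1; III: 1; IV: 1; V: 1; VI: 1.
Total = 6.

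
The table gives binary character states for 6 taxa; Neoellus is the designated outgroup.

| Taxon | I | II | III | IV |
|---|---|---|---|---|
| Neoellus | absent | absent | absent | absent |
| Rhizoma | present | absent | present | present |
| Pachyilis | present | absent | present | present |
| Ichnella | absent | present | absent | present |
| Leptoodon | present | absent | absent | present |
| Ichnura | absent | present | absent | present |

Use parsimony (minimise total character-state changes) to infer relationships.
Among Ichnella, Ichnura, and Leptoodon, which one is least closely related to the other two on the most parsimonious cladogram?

Leptoodon

The outgroup has state 'absent' for every character, so 'present' is the derived state throughout.
I: derived state 'present' in Leptoodon, Pachyilis, and Rhizoma only — synapomorphy for {Leptoodon, Pachyilis, Rhizoma}.
II: derived state 'present' in Ichnella and Ichnura only — synapomorphy for {Ichnella, Ichnura}.
III (derived state 'present') is shared by Pachyilis and Rhizoma — a synapomorphy uniting that clade.
IV (derived state 'present') is shared by all ingroup taxa — unites the whole ingroup.
Most parsimonious ingroup topology: (((Rhizoma,Pachyilis),Leptoodon),(Ichnella,Ichnura)).
Ichnella and Ichnura share a more recent common ancestor with each other than either does with Leptoodon, so Leptoodon is the least closely related of the three.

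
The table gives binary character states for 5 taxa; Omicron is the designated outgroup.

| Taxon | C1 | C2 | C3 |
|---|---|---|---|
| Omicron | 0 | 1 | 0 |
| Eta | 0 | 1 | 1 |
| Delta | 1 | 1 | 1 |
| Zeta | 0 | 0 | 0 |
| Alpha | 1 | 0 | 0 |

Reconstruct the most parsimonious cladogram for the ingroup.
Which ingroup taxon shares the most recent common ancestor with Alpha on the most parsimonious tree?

Character polarity is set by the outgroup: the derived state is whichever differs from the outgroup's state, so for C2 the derived state is '0', and for the remaining characters it is '1'.
C1 groups Alpha and Delta, which is incompatible with the clades supported by the remaining characters; treating it as convergent (homoplasy) costs fewer steps than any alternative tree.
Only Alpha and Zeta show the derived state '0' for C2, supporting them as a clade.
C3: derived state '1' in Delta and Eta only — synapomorphy for {Delta, Eta}.
Most parsimonious ingroup topology: ((Eta,Delta),(Zeta,Alpha)).
Alpha and Zeta form a cherry on this tree, so they are sister taxa.

Zeta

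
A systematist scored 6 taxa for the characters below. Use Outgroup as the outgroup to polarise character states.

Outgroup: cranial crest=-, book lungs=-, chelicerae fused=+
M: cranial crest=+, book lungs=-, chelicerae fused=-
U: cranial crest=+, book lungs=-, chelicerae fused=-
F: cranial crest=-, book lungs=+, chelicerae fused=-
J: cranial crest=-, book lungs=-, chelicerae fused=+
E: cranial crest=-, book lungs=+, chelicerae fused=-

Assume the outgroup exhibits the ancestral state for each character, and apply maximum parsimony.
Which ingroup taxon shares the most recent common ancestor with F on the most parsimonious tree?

E

Character polarity is set by the outgroup: the derived state is whichever differs from the outgroup's state, so for chelicerae fused the derived state is '-', and for the remaining characters it is '+'.
Only M and U show the derived state '+' for cranial crest, supporting them as a clade.
Only E and F show the derived state '+' for book lungs, supporting them as a clade.
chelicerae fused: derived state '-' in E, F, M, and U only — synapomorphy for {E, F, M, U}.
Most parsimonious ingroup topology: (((M,U),(F,E)),J).
F and E form a cherry on this tree, so they are sister taxa.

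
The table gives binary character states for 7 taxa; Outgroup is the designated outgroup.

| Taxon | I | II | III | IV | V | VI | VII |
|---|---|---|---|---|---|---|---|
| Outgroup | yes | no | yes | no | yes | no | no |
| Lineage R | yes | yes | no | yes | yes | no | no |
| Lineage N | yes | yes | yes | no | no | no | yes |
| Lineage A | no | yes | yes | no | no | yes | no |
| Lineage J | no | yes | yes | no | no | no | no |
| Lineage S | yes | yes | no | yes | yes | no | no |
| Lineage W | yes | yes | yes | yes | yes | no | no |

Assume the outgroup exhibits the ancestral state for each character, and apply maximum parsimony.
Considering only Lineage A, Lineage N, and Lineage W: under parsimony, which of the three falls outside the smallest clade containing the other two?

Lineage W

Character polarity is set by the outgroup: the derived state is whichever differs from the outgroup's state, so for I, III, V the derived state is 'no', and for the remaining characters it is 'yes'.
Only Lineage A and Lineage J show the derived state 'no' for I, supporting them as a clade.
II (derived state 'yes') is shared by all ingroup taxa — unites the whole ingroup.
Only Lineage R and Lineage S show the derived state 'no' for III, supporting them as a clade.
IV (derived state 'yes') is shared by Lineage R, Lineage S, and Lineage W — a synapomorphy uniting that clade.
V (derived state 'no') is shared by Lineage A, Lineage J, and Lineage N — a synapomorphy uniting that clade.
VI: derived state 'yes' in Lineage A only — an autapomorphy, so it tells us nothing about relationships among taxa.
VII (derived state 'yes') is unique to Lineage N (autapomorphy; uninformative for grouping).
Most parsimonious ingroup topology: (((Lineage R,Lineage S),Lineage W),(Lineage N,(Lineage A,Lineage J))).
Lineage N and Lineage A share a more recent common ancestor with each other than either does with Lineage W, so Lineage W is the least closely related of the three.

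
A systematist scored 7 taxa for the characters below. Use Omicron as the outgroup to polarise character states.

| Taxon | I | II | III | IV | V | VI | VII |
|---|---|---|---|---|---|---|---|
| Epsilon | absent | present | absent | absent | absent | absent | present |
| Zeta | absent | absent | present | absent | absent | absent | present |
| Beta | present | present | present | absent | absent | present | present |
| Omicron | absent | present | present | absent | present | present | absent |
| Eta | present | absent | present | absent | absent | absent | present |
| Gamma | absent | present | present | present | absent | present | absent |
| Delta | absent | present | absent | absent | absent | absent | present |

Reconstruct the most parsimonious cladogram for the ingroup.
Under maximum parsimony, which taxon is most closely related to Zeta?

Character polarity is set by the outgroup: the derived state is whichever differs from the outgroup's state, so for II, III, V, VI the derived state is 'absent', and for the remaining characters it is 'present'.
I groups Beta and Eta, which is incompatible with the clades supported by the remaining characters; treating it as convergent (homoplasy) costs fewer steps than any alternative tree.
Only Eta and Zeta show the derived state 'absent' for II, supporting them as a clade.
III (derived state 'absent') is shared by Delta and Epsilon — a synapomorphy uniting that clade.
IV: derived state 'present' in Gamma only — an autapomorphy, so it tells us nothing about relationships among taxa.
V (derived state 'absent') is shared by all ingroup taxa — unites the whole ingroup.
Only Delta, Epsilon, Eta, and Zeta show the derived state 'absent' for VI, supporting them as a clade.
VII: derived state 'present' in Beta, Delta, Epsilon, Eta, and Zeta only — synapomorphy for {Beta, Delta, Epsilon, Eta, Zeta}.
Most parsimonious ingroup topology: ((((Delta,Epsilon),(Zeta,Eta)),Beta),Gamma).
Zeta and Eta form a cherry on this tree, so they are sister taxa.

Eta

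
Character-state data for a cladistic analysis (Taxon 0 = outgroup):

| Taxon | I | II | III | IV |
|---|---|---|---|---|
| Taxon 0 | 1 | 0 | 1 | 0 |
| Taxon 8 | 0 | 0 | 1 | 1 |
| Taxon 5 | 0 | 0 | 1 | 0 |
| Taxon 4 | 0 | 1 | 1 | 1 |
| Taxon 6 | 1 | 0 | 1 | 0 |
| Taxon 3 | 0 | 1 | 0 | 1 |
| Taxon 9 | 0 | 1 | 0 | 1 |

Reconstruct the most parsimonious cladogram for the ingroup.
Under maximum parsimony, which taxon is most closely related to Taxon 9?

Taxon 3

Character polarity is set by the outgroup: the derived state is whichever differs from the outgroup's state, so for I, III the derived state is '0', and for the remaining characters it is '1'.
I (derived state '0') is shared by Taxon 3, Taxon 4, Taxon 5, Taxon 8, and Taxon 9 — a synapomorphy uniting that clade.
Only Taxon 3, Taxon 4, and Taxon 9 show the derived state '1' for II, supporting them as a clade.
III: derived state '0' in Taxon 3 and Taxon 9 only — synapomorphy for {Taxon 3, Taxon 9}.
IV: derived state '1' in Taxon 3, Taxon 4, Taxon 8, and Taxon 9 only — synapomorphy for {Taxon 3, Taxon 4, Taxon 8, Taxon 9}.
Most parsimonious ingroup topology: (((Taxon 8,(Taxon 4,(Taxon 3,Taxon 9))),Taxon 5),Taxon 6).
Taxon 9 and Taxon 3 form a cherry on this tree, so they are sister taxa.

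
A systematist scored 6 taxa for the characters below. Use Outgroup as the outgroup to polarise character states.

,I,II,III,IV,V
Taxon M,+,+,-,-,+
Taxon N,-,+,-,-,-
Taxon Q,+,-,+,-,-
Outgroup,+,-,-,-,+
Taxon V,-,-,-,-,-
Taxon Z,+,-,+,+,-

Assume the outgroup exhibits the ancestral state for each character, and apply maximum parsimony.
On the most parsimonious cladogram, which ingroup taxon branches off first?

Taxon M

Character polarity is set by the outgroup: the derived state is whichever differs from the outgroup's state, so for I, V the derived state is '-', and for the remaining characters it is '+'.
Only Taxon N and Taxon V show the derived state '-' for I, supporting them as a clade.
II (state '+') occurs in Taxon M and Taxon N but conflicts with the nesting implied by the other characters — most parsimoniously interpreted as homoplasy.
Only Taxon Q and Taxon Z show the derived state '+' for III, supporting them as a clade.
IV (derived state '+') is unique to Taxon Z (autapomorphy; uninformative for grouping).
V (derived state '-') is shared by Taxon N, Taxon Q, Taxon V, and Taxon Z — a synapomorphy uniting that clade.
Most parsimonious ingroup topology: (((Taxon N,Taxon V),(Taxon Q,Taxon Z)),Taxon M).
Taxon M is sister to the clade containing all other ingroup taxa, so it is the earliest-diverging (most basal) ingroup lineage.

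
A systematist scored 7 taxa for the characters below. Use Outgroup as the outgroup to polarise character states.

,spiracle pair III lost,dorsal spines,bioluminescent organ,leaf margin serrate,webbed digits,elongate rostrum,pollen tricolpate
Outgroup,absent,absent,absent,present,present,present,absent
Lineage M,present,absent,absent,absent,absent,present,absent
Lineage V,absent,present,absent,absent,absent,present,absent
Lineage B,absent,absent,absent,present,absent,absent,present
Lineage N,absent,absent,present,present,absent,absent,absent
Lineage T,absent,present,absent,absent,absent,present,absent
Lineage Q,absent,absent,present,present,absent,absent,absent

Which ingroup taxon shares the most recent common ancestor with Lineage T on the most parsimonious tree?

Character polarity is set by the outgroup: the derived state is whichever differs from the outgroup's state, so for leaf margin serrate, webbed digits, elongate rostrum the derived state is 'absent', and for the remaining characters it is 'present'.
spiracle pair III lost: derived state 'present' in Lineage M only — an autapomorphy, so it tells us nothing about relationships among taxa.
Only Lineage T and Lineage V show the derived state 'present' for dorsal spines, supporting them as a clade.
Only Lineage N and Lineage Q show the derived state 'present' for bioluminescent organ, supporting them as a clade.
leaf margin serrate: derived state 'absent' in Lineage M, Lineage T, and Lineage V only — synapomorphy for {Lineage M, Lineage T, Lineage V}.
All ingroup taxa share the derived state 'absent' for webbed digits; it defines the ingroup but does not resolve relationships within it.
elongate rostrum: derived state 'absent' in Lineage B, Lineage N, and Lineage Q only — synapomorphy for {Lineage B, Lineage N, Lineage Q}.
pollen tricolpate: derived state 'present' in Lineage B only — an autapomorphy, so it tells us nothing about relationships among taxa.
Most parsimonious ingroup topology: ((Lineage M,(Lineage V,Lineage T)),(Lineage B,(Lineage N,Lineage Q))).
Lineage T and Lineage V form a cherry on this tree, so they are sister taxa.

Lineage V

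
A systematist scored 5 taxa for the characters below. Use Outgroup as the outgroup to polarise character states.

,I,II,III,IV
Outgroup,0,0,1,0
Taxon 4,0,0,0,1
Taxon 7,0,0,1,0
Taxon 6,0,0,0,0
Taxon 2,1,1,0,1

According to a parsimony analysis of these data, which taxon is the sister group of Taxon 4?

Character polarity is set by the outgroup: the derived state is whichever differs from the outgroup's state, so for III the derived state is '0', and for the remaining characters it is '1'.
I (derived state '1') is unique to Taxon 2 (autapomorphy; uninformative for grouping).
II (derived state '1') is unique to Taxon 2 (autapomorphy; uninformative for grouping).
III: derived state '0' in Taxon 2, Taxon 4, and Taxon 6 only — synapomorphy for {Taxon 2, Taxon 4, Taxon 6}.
Only Taxon 2 and Taxon 4 show the derived state '1' for IV, supporting them as a clade.
Most parsimonious ingroup topology: (((Taxon 4,Taxon 2),Taxon 6),Taxon 7).
Taxon 4 and Taxon 2 form a cherry on this tree, so they are sister taxa.

Taxon 2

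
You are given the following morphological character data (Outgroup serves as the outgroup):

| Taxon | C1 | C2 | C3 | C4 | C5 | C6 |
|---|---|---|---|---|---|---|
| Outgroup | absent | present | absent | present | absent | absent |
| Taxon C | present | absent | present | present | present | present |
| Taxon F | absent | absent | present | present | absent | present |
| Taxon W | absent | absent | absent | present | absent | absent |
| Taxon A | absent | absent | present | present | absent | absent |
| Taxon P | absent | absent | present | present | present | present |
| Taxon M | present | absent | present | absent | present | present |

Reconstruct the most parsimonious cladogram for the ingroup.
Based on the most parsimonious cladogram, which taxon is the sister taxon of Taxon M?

Taxon C

Character polarity is set by the outgroup: the derived state is whichever differs from the outgroup's state, so for C2, C4 the derived state is 'absent', and for the remaining characters it is 'present'.
C1 (derived state 'present') is shared by Taxon C and Taxon M — a synapomorphy uniting that clade.
C2 (derived state 'absent') is shared by all ingroup taxa — unites the whole ingroup.
C3: derived state 'present' in Taxon A, Taxon C, Taxon F, Taxon M, and Taxon P only — synapomorphy for {Taxon A, Taxon C, Taxon F, Taxon M, Taxon P}.
C4: derived state 'absent' in Taxon M only — an autapomorphy, so it tells us nothing about relationships among taxa.
C5 (derived state 'present') is shared by Taxon C, Taxon M, and Taxon P — a synapomorphy uniting that clade.
C6: derived state 'present' in Taxon C, Taxon F, Taxon M, and Taxon P only — synapomorphy for {Taxon C, Taxon F, Taxon M, Taxon P}.
Most parsimonious ingroup topology: (((((Taxon C,Taxon M),Taxon P),Taxon F),Taxon A),Taxon W).
Taxon M and Taxon C form a cherry on this tree, so they are sister taxa.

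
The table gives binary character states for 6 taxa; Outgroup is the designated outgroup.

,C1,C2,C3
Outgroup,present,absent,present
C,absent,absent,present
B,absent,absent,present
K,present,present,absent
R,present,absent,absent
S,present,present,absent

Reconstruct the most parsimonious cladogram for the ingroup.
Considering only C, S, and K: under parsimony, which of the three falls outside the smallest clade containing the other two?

Character polarity is set by the outgroup: the derived state is whichever differs from the outgroup's state, so for C1, C3 the derived state is 'absent', and for the remaining characters it is 'present'.
C1: derived state 'absent' in B and C only — synapomorphy for {B, C}.
C2 (derived state 'present') is shared by K and S — a synapomorphy uniting that clade.
C3: derived state 'absent' in K, R, and S only — synapomorphy for {K, R, S}.
Most parsimonious ingroup topology: ((C,B),((K,S),R)).
K and S share a more recent common ancestor with each other than either does with C, so C is the least closely related of the three.

C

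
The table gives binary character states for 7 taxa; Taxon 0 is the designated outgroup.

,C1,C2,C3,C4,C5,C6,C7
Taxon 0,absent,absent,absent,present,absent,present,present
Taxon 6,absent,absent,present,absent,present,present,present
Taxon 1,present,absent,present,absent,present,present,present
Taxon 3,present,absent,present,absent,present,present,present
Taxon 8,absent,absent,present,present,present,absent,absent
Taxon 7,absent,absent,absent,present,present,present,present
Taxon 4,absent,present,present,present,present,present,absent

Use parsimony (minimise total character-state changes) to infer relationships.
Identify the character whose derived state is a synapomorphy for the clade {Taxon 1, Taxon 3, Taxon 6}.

C4

Character polarity is set by the outgroup: the derived state is whichever differs from the outgroup's state, so for C4, C6, C7 the derived state is 'absent', and for the remaining characters it is 'present'.
C1 (derived state 'present') is shared by Taxon 1 and Taxon 3 — a synapomorphy uniting that clade.
C2: derived state 'present' in Taxon 4 only — an autapomorphy, so it tells us nothing about relationships among taxa.
Only Taxon 1, Taxon 3, Taxon 4, Taxon 6, and Taxon 8 show the derived state 'present' for C3, supporting them as a clade.
C4: derived state 'absent' in Taxon 1, Taxon 3, and Taxon 6 only — synapomorphy for {Taxon 1, Taxon 3, Taxon 6}.
All ingroup taxa share the derived state 'present' for C5; it defines the ingroup but does not resolve relationships within it.
C6: derived state 'absent' in Taxon 8 only — an autapomorphy, so it tells us nothing about relationships among taxa.
C7 (derived state 'absent') is shared by Taxon 4 and Taxon 8 — a synapomorphy uniting that clade.
Most parsimonious ingroup topology: (((Taxon 6,(Taxon 1,Taxon 3)),(Taxon 8,Taxon 4)),Taxon 7).
The clade {Taxon 1, Taxon 3, Taxon 6} is supported by C4: its derived state 'absent' occurs in exactly those taxa and in no other taxon (including the outgroup).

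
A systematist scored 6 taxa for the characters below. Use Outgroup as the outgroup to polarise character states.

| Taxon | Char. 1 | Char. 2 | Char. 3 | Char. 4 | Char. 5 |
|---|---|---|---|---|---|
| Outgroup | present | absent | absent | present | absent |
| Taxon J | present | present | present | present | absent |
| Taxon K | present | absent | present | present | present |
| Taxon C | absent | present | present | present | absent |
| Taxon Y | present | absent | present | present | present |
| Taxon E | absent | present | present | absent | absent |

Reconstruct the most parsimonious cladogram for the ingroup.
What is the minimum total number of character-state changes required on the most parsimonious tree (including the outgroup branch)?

Character polarity is set by the outgroup: the derived state is whichever differs from the outgroup's state, so for Char. 1, Char. 4 the derived state is 'absent', and for the remaining characters it is 'present'.
Only Taxon C and Taxon E show the derived state 'absent' for Char. 1, supporting them as a clade.
Only Taxon C, Taxon E, and Taxon J show the derived state 'present' for Char. 2, supporting them as a clade.
All ingroup taxa share the derived state 'present' for Char. 3; it defines the ingroup but does not resolve relationships within it.
Char. 4: derived state 'absent' in Taxon E only — an autapomorphy, so it tells us nothing about relationships among taxa.
Only Taxon K and Taxon Y show the derived state 'present' for Char. 5, supporting them as a clade.
Most parsimonious ingroup topology: ((Taxon J,(Taxon C,Taxon E)),(Taxon K,Taxon Y)).
Changes per character on this tree: Char. 1: 1; Char. 2: 1; Char. 3: 1; Char. 4: 1; Char. 5: 1.
Total = 5.

5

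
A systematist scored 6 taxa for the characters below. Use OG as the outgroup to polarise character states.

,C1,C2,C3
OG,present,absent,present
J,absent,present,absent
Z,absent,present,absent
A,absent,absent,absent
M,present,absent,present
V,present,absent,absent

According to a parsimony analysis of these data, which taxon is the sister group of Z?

J

Character polarity is set by the outgroup: the derived state is whichever differs from the outgroup's state, so for C1, C3 the derived state is 'absent', and for the remaining characters it is 'present'.
Only A, J, and Z show the derived state 'absent' for C1, supporting them as a clade.
C2 (derived state 'present') is shared by J and Z — a synapomorphy uniting that clade.
C3: derived state 'absent' in A, J, V, and Z only — synapomorphy for {A, J, V, Z}.
Most parsimonious ingroup topology: ((((J,Z),A),V),M).
Z and J form a cherry on this tree, so they are sister taxa.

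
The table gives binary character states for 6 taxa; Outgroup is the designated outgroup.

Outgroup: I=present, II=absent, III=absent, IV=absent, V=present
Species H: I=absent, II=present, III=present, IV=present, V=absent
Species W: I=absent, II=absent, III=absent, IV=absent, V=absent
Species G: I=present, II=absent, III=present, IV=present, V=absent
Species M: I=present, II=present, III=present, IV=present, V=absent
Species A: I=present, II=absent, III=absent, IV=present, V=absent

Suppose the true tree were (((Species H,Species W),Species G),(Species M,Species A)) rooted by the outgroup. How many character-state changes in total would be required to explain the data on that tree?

9

Map each character onto (((Species H,Species W),Species G),(Species M,Species A)) (rooted by Outgroup) and count the minimum state changes it requires (Fitch parsimony):
I: 1; II: 2; III: 3; IV: 2; V: 1.
Total tree length = 9.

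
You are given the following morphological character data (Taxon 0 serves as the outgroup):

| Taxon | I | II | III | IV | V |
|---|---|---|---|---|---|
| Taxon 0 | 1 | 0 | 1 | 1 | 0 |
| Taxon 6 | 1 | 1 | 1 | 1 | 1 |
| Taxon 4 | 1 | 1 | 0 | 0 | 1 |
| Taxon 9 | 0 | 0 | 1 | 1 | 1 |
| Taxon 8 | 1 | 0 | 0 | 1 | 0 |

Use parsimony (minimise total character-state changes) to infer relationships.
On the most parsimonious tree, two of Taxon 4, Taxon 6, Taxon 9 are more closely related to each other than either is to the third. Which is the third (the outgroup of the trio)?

Taxon 9

Character polarity is set by the outgroup: the derived state is whichever differs from the outgroup's state, so for I, III, IV the derived state is '0', and for the remaining characters it is '1'.
I: derived state '0' in Taxon 9 only — an autapomorphy, so it tells us nothing about relationships among taxa.
II: derived state '1' in Taxon 4 and Taxon 6 only — synapomorphy for {Taxon 4, Taxon 6}.
III (state '0') occurs in Taxon 4 and Taxon 8 but conflicts with the nesting implied by the other characters — most parsimoniously interpreted as homoplasy.
IV: derived state '0' in Taxon 4 only — an autapomorphy, so it tells us nothing about relationships among taxa.
V: derived state '1' in Taxon 4, Taxon 6, and Taxon 9 only — synapomorphy for {Taxon 4, Taxon 6, Taxon 9}.
Most parsimonious ingroup topology: (((Taxon 6,Taxon 4),Taxon 9),Taxon 8).
Taxon 6 and Taxon 4 share a more recent common ancestor with each other than either does with Taxon 9, so Taxon 9 is the least closely related of the three.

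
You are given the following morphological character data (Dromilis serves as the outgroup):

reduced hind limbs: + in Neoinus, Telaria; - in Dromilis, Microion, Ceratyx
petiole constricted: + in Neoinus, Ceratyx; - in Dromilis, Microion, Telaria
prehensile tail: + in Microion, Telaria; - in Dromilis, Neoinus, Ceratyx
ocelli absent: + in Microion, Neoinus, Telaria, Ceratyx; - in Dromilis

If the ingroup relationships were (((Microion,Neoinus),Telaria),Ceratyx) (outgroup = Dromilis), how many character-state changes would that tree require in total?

Map each character onto (((Microion,Neoinus),Telaria),Ceratyx) (rooted by Dromilis) and count the minimum state changes it requires (Fitch parsimony):
reduced hind limbs: 2; petiole constricted: 2; prehensile tail: 2; ocelli absent: 1.
Total tree length = 7.

7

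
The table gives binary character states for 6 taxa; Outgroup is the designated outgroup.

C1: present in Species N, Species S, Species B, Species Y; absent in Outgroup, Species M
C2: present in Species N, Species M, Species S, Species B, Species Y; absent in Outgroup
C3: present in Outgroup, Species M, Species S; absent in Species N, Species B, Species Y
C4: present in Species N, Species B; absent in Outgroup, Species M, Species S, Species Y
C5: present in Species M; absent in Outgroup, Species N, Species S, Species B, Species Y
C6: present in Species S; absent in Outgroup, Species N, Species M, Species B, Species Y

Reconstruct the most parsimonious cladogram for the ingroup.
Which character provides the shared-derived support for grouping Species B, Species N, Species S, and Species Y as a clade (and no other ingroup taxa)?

C1

Character polarity is set by the outgroup: the derived state is whichever differs from the outgroup's state, so for C3 the derived state is 'absent', and for the remaining characters it is 'present'.
C1 (derived state 'present') is shared by Species B, Species N, Species S, and Species Y — a synapomorphy uniting that clade.
All ingroup taxa share the derived state 'present' for C2; it defines the ingroup but does not resolve relationships within it.
C3 (derived state 'absent') is shared by Species B, Species N, and Species Y — a synapomorphy uniting that clade.
C4: derived state 'present' in Species B and Species N only — synapomorphy for {Species B, Species N}.
C5: derived state 'present' in Species M only — an autapomorphy, so it tells us nothing about relationships among taxa.
C6 (derived state 'present') is unique to Species S (autapomorphy; uninformative for grouping).
Most parsimonious ingroup topology: ((((Species N,Species B),Species Y),Species S),Species M).
The clade {Species B, Species N, Species S, Species Y} is supported by C1: its derived state 'present' occurs in exactly those taxa and in no other taxon (including the outgroup).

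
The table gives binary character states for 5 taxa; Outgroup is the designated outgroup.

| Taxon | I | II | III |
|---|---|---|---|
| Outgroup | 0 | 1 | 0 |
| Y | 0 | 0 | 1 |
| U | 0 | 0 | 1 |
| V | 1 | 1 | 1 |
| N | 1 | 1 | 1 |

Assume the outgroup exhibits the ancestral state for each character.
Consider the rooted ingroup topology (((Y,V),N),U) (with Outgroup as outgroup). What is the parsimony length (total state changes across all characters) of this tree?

Map each character onto (((Y,V),N),U) (rooted by Outgroup) and count the minimum state changes it requires (Fitch parsimony):
I: 2; II: 2; III: 1.
Total tree length = 5.

5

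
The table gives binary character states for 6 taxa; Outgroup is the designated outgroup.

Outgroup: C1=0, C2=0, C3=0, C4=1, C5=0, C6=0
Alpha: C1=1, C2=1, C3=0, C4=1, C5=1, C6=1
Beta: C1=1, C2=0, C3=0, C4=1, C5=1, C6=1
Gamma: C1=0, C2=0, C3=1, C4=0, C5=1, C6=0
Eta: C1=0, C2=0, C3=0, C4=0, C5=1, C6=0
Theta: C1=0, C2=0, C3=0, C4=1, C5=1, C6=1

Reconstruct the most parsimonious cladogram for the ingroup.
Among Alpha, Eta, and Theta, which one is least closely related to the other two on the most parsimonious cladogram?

Eta

Character polarity is set by the outgroup: the derived state is whichever differs from the outgroup's state, so for C4 the derived state is '0', and for the remaining characters it is '1'.
Only Alpha and Beta show the derived state '1' for C1, supporting them as a clade.
C2 (derived state '1') is unique to Alpha (autapomorphy; uninformative for grouping).
C3 (derived state '1') is unique to Gamma (autapomorphy; uninformative for grouping).
Only Eta and Gamma show the derived state '0' for C4, supporting them as a clade.
All ingroup taxa share the derived state '1' for C5; it defines the ingroup but does not resolve relationships within it.
C6 (derived state '1') is shared by Alpha, Beta, and Theta — a synapomorphy uniting that clade.
Most parsimonious ingroup topology: (((Alpha,Beta),Theta),(Gamma,Eta)).
Theta and Alpha share a more recent common ancestor with each other than either does with Eta, so Eta is the least closely related of the three.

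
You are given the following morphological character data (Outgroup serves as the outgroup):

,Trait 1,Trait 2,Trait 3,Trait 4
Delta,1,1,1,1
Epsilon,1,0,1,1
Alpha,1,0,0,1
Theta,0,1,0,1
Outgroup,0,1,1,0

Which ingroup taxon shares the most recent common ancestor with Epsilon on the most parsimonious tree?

Character polarity is set by the outgroup: the derived state is whichever differs from the outgroup's state, so for Trait 2, Trait 3 the derived state is '0', and for the remaining characters it is '1'.
Trait 1: derived state '1' in Alpha, Delta, and Epsilon only — synapomorphy for {Alpha, Delta, Epsilon}.
Only Alpha and Epsilon show the derived state '0' for Trait 2, supporting them as a clade.
Trait 3 groups Alpha and Theta, which is incompatible with the clades supported by the remaining characters; treating it as convergent (homoplasy) costs fewer steps than any alternative tree.
Trait 4 (derived state '1') is shared by all ingroup taxa — unites the whole ingroup.
Most parsimonious ingroup topology: (((Alpha,Epsilon),Delta),Theta).
Epsilon and Alpha form a cherry on this tree, so they are sister taxa.

Alpha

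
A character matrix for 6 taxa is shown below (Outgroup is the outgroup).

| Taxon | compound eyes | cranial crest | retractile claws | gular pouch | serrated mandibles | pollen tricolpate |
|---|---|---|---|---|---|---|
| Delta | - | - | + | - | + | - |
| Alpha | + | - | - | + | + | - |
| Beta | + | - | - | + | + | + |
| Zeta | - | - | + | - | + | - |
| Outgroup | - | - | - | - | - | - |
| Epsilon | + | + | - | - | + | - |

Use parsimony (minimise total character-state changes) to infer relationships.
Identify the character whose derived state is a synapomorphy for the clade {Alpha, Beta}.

The outgroup has state '-' for every character, so '+' is the derived state throughout.
compound eyes (derived state '+') is shared by Alpha, Beta, and Epsilon — a synapomorphy uniting that clade.
cranial crest: derived state '+' in Epsilon only — an autapomorphy, so it tells us nothing about relationships among taxa.
retractile claws (derived state '+') is shared by Delta and Zeta — a synapomorphy uniting that clade.
Only Alpha and Beta show the derived state '+' for gular pouch, supporting them as a clade.
All ingroup taxa share the derived state '+' for serrated mandibles; it defines the ingroup but does not resolve relationships within it.
pollen tricolpate (derived state '+') is unique to Beta (autapomorphy; uninformative for grouping).
Most parsimonious ingroup topology: (((Beta,Alpha),Epsilon),(Delta,Zeta)).
The clade {Alpha, Beta} is supported by gular pouch: its derived state '+' occurs in exactly those taxa and in no other taxon (including the outgroup).

gular pouch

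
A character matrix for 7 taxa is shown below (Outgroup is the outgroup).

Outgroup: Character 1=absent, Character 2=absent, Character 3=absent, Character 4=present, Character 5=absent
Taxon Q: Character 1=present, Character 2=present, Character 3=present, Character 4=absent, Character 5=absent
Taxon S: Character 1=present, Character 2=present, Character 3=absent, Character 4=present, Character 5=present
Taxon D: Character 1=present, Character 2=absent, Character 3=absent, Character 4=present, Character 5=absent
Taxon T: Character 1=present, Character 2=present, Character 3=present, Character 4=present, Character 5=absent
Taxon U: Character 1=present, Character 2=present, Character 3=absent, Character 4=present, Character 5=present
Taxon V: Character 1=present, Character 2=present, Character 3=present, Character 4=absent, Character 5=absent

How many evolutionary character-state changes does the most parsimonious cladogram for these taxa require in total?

5

Character polarity is set by the outgroup: the derived state is whichever differs from the outgroup's state, so for Character 4 the derived state is 'absent', and for the remaining characters it is 'present'.
All ingroup taxa share the derived state 'present' for Character 1; it defines the ingroup but does not resolve relationships within it.
Character 2: derived state 'present' in Taxon Q, Taxon S, Taxon T, Taxon U, and Taxon V only — synapomorphy for {Taxon Q, Taxon S, Taxon T, Taxon U, Taxon V}.
Character 3: derived state 'present' in Taxon Q, Taxon T, and Taxon V only — synapomorphy for {Taxon Q, Taxon T, Taxon V}.
Only Taxon Q and Taxon V show the derived state 'absent' for Character 4, supporting them as a clade.
Character 5 (derived state 'present') is shared by Taxon S and Taxon U — a synapomorphy uniting that clade.
Most parsimonious ingroup topology: ((((Taxon Q,Taxon V),Taxon T),(Taxon S,Taxon U)),Taxon D).
Changes per character on this tree: Character 1: 1; Character 2: 1; Character 3: 1; Character 4: 1; Character 5: 1.
Total = 5.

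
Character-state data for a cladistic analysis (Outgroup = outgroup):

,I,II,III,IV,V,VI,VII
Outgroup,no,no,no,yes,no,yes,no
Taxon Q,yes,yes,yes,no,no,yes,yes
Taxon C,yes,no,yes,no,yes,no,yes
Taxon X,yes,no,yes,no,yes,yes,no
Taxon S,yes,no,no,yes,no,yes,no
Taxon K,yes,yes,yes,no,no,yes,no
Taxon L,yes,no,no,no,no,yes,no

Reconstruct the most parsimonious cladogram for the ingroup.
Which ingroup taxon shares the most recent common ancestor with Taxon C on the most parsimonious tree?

Character polarity is set by the outgroup: the derived state is whichever differs from the outgroup's state, so for IV, VI the derived state is 'no', and for the remaining characters it is 'yes'.
All ingroup taxa share the derived state 'yes' for I; it defines the ingroup but does not resolve relationships within it.
II: derived state 'yes' in Taxon K and Taxon Q only — synapomorphy for {Taxon K, Taxon Q}.
Only Taxon C, Taxon K, Taxon Q, and Taxon X show the derived state 'yes' for III, supporting them as a clade.
IV (derived state 'no') is shared by Taxon C, Taxon K, Taxon L, Taxon Q, and Taxon X — a synapomorphy uniting that clade.
Only Taxon C and Taxon X show the derived state 'yes' for V, supporting them as a clade.
VI (derived state 'no') is unique to Taxon C (autapomorphy; uninformative for grouping).
VII (state 'yes') occurs in Taxon C and Taxon Q but conflicts with the nesting implied by the other characters — most parsimoniously interpreted as homoplasy.
Most parsimonious ingroup topology: ((((Taxon Q,Taxon K),(Taxon C,Taxon X)),Taxon L),Taxon S).
Taxon C and Taxon X form a cherry on this tree, so they are sister taxa.

Taxon X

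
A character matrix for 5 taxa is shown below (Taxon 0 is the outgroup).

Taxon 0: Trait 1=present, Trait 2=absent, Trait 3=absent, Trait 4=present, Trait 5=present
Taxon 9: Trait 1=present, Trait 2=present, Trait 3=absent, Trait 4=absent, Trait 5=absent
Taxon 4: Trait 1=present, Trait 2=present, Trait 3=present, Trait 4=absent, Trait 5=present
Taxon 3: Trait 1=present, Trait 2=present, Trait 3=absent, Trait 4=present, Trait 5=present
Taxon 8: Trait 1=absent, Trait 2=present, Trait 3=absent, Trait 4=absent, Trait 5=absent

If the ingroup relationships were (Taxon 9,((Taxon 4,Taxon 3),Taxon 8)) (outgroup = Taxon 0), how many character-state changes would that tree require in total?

Map each character onto (Taxon 9,((Taxon 4,Taxon 3),Taxon 8)) (rooted by Taxon 0) and count the minimum state changes it requires (Fitch parsimony):
Trait 1: 1; Trait 2: 1; Trait 3: 1; Trait 4: 2; Trait 5: 2.
Total tree length = 7.

7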